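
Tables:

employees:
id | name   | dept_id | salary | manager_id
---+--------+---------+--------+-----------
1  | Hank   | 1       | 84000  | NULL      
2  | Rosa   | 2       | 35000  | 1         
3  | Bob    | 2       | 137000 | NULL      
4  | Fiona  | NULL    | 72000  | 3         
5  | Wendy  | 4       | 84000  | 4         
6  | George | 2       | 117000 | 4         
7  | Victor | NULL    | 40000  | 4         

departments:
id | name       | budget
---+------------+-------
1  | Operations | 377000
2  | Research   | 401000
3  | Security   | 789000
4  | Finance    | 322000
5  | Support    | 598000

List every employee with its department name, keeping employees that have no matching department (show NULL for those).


LEFT JOIN keeps every row from employees (the left table); where dept_id has no match in departments, the department columns become NULL. Walk through each employee:
  - employee 1 (Hank): dept_id=1 -> matches Operations
  - employee 2 (Rosa): dept_id=2 -> matches Research
  - employee 3 (Bob): dept_id=2 -> matches Research
  - employee 4 (Fiona): dept_id=NULL, no match -> kept with NULL
  - employee 5 (Wendy): dept_id=4 -> matches Finance
  - employee 6 (George): dept_id=2 -> matches Research
  - employee 7 (Victor): dept_id=NULL, no match -> kept with NULL
All 7 rows appear; 2 have NULL department.

SQL:
SELECT a.name, b.name AS department
FROM employees a
LEFT JOIN departments b ON a.dept_id = b.id

Result:
name   | department
-------+-----------
Hank   | Operations
Rosa   | Research  
Bob    | Research  
Fiona  | NULL      
Wendy  | Finance   
George | Research  
Victor | NULL      


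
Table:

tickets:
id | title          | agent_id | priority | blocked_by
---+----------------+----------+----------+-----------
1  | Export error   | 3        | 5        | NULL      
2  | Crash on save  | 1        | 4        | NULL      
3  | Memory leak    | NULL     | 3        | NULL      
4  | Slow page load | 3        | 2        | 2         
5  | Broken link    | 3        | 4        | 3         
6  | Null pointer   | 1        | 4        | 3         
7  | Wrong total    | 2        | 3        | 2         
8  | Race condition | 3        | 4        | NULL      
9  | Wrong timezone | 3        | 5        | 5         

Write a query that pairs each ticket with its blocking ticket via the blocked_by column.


This is a self-join: tickets is joined to a second copy of itself, matching each row's blocked_by to another row's id. Use LEFT JOIN so rows with blocked_by=NULL are kept.
  - ticket 1 (Export error): blocked_by=NULL -> NULL
  - ticket 2 (Crash on save): blocked_by=NULL -> NULL
  - ticket 3 (Memory leak): blocked_by=NULL -> NULL
  - ticket 4 (Slow page load): blocked_by=2 -> Crash on save
  - ticket 5 (Broken link): blocked_by=3 -> Memory leak
  - ticket 6 (Null pointer): blocked_by=3 -> Memory leak
  - ticket 7 (Wrong total): blocked_by=2 -> Crash on save
  - ticket 8 (Race condition): blocked_by=NULL -> NULL
  - ticket 9 (Wrong timezone): blocked_by=5 -> Broken link

SQL:
SELECT a.title AS item, b.title AS blocked_by
FROM tickets a
LEFT JOIN tickets b ON a.blocked_by = b.id

Result:
item           | blocked_by   
---------------+--------------
Export error   | NULL         
Crash on save  | NULL         
Memory leak    | NULL         
Slow page load | Crash on save
Broken link    | Memory leak  
Null pointer   | Memory leak  
Wrong total    | Crash on save
Race condition | NULL         
Wrong timezone | Broken link  


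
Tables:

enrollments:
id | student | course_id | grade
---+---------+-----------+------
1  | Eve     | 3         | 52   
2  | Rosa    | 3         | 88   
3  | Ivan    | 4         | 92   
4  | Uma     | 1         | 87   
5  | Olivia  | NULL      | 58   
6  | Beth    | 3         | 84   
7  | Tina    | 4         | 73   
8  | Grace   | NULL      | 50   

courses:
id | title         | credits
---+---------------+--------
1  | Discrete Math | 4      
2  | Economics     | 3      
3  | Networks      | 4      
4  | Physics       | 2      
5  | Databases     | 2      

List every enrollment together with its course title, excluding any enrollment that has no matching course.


INNER JOIN keeps only enrollments rows whose course_id matches an id in courses. Walk through each enrollment:
  - enrollment 1 (Eve): course_id=3 -> matches Networks
  - enrollment 2 (Rosa): course_id=3 -> matches Networks
  - enrollment 3 (Ivan): course_id=4 -> matches Physics
  - enrollment 4 (Uma): course_id=1 -> matches Discrete Math
  - enrollment 5 (Olivia): course_id=NULL, no match -> dropped
  - enrollment 6 (Beth): course_id=3 -> matches Networks
  - enrollment 7 (Tina): course_id=4 -> matches Physics
  - enrollment 8 (Grace): course_id=NULL, no match -> dropped
So 2 of 8 rows are dropped.

SQL:
SELECT a.student, b.title AS course
FROM enrollments a
INNER JOIN courses b ON a.course_id = b.id

Result:
student | course       
--------+--------------
Eve     | Networks     
Rosa    | Networks     
Ivan    | Physics      
Uma     | Discrete Math
Beth    | Networks     
Tina    | Physics      


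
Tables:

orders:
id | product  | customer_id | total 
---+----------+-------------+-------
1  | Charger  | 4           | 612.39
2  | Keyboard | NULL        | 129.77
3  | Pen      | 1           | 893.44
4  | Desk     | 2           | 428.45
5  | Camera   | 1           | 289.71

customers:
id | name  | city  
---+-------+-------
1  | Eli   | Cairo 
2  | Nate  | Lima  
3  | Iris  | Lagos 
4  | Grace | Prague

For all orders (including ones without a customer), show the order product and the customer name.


LEFT JOIN keeps every row from orders (the left table); where customer_id has no match in customers, the customer columns become NULL. Walk through each order:
  - order 1 (Charger): customer_id=4 -> matches Grace
  - order 2 (Keyboard): customer_id=NULL, no match -> kept with NULL
  - order 3 (Pen): customer_id=1 -> matches Eli
  - order 4 (Desk): customer_id=2 -> matches Nate
  - order 5 (Camera): customer_id=1 -> matches Eli
All 5 rows appear; 1 has NULL customer.

SQL:
SELECT a.product, b.name AS customer
FROM orders a
LEFT JOIN customers b ON a.customer_id = b.id

Result:
product  | customer
---------+---------
Charger  | Grace   
Keyboard | NULL    
Pen      | Eli     
Desk     | Nate    
Camera   | Eli     


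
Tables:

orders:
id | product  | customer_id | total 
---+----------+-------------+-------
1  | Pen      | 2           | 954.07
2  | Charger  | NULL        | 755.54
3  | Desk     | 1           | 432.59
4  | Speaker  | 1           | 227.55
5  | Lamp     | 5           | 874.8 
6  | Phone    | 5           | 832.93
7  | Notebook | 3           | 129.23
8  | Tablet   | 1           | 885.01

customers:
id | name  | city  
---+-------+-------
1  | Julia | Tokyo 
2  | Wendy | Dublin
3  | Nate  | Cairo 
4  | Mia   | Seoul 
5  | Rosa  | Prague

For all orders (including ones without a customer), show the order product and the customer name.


LEFT JOIN keeps every row from orders (the left table); where customer_id has no match in customers, the customer columns become NULL. Walk through each order:
  - order 1 (Pen): customer_id=2 -> matches Wendy
  - order 2 (Charger): customer_id=NULL, no match -> kept with NULL
  - order 3 (Desk): customer_id=1 -> matches Julia
  - order 4 (Speaker): customer_id=1 -> matches Julia
  - order 5 (Lamp): customer_id=5 -> matches Rosa
  - order 6 (Phone): customer_id=5 -> matches Rosa
  - order 7 (Notebook): customer_id=3 -> matches Nate
  - order 8 (Tablet): customer_id=1 -> matches Julia
All 8 rows appear; 1 has NULL customer.

SQL:
SELECT a.product, b.name AS customer
FROM orders a
LEFT JOIN customers b ON a.customer_id = b.id

Result:
product  | customer
---------+---------
Pen      | Wendy   
Charger  | NULL    
Desk     | Julia   
Speaker  | Julia   
Lamp     | Rosa    
Phone    | Rosa    
Notebook | Nate    
Tablet   | Julia   


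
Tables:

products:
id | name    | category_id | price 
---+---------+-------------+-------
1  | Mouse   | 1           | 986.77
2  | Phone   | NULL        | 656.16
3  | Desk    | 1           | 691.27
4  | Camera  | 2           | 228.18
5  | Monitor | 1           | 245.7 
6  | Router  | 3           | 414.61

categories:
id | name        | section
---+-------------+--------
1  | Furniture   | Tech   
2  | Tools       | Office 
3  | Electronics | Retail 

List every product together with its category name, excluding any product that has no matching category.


INNER JOIN keeps only products rows whose category_id matches an id in categories. Walk through each product:
  - product 1 (Mouse): category_id=1 -> matches Furniture
  - product 2 (Phone): category_id=NULL, no match -> dropped
  - product 3 (Desk): category_id=1 -> matches Furniture
  - product 4 (Camera): category_id=2 -> matches Tools
  - product 5 (Monitor): category_id=1 -> matches Furniture
  - product 6 (Router): category_id=3 -> matches Electronics
So 1 of 6 rows is dropped.

SQL:
SELECT a.name, b.name AS category
FROM products a
INNER JOIN categories b ON a.category_id = b.id

Result:
name    | category   
--------+------------
Mouse   | Furniture  
Desk    | Furniture  
Camera  | Tools      
Monitor | Furniture  
Router  | Electronics


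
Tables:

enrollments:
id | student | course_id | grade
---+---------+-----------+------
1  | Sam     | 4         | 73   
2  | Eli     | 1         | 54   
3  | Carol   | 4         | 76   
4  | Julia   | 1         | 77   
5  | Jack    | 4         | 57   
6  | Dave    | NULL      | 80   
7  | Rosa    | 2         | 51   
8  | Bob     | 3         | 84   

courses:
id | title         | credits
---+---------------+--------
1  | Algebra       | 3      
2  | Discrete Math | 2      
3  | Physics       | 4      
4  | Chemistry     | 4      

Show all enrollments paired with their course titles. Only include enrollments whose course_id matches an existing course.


INNER JOIN keeps only enrollments rows whose course_id matches an id in courses. Walk through each enrollment:
  - enrollment 1 (Sam): course_id=4 -> matches Chemistry
  - enrollment 2 (Eli): course_id=1 -> matches Algebra
  - enrollment 3 (Carol): course_id=4 -> matches Chemistry
  - enrollment 4 (Julia): course_id=1 -> matches Algebra
  - enrollment 5 (Jack): course_id=4 -> matches Chemistry
  - enrollment 6 (Dave): course_id=NULL, no match -> dropped
  - enrollment 7 (Rosa): course_id=2 -> matches Discrete Math
  - enrollment 8 (Bob): course_id=3 -> matches Physics
So 1 of 8 rows is dropped.

SQL:
SELECT a.student, b.title AS course
FROM enrollments a
INNER JOIN courses b ON a.course_id = b.id

Result:
student | course       
--------+--------------
Sam     | Chemistry    
Eli     | Algebra      
Carol   | Chemistry    
Julia   | Algebra      
Jack    | Chemistry    
Rosa    | Discrete Math
Bob     | Physics      


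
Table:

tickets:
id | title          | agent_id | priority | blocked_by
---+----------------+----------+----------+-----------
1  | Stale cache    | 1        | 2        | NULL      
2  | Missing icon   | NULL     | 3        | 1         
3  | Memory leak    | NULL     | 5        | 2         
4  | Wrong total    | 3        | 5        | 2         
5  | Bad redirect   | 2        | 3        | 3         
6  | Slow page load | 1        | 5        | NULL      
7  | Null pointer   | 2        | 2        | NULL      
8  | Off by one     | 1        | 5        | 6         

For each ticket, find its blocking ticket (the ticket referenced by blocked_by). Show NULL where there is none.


This is a self-join: tickets is joined to a second copy of itself, matching each row's blocked_by to another row's id. Use LEFT JOIN so rows with blocked_by=NULL are kept.
  - ticket 1 (Stale cache): blocked_by=NULL -> NULL
  - ticket 2 (Missing icon): blocked_by=1 -> Stale cache
  - ticket 3 (Memory leak): blocked_by=2 -> Missing icon
  - ticket 4 (Wrong total): blocked_by=2 -> Missing icon
  - ticket 5 (Bad redirect): blocked_by=3 -> Memory leak
  - ticket 6 (Slow page load): blocked_by=NULL -> NULL
  - ticket 7 (Null pointer): blocked_by=NULL -> NULL
  - ticket 8 (Off by one): blocked_by=6 -> Slow page load

SQL:
SELECT a.title AS item, b.title AS blocked_by
FROM tickets a
LEFT JOIN tickets b ON a.blocked_by = b.id

Result:
item           | blocked_by    
---------------+---------------
Stale cache    | NULL          
Missing icon   | Stale cache   
Memory leak    | Missing icon  
Wrong total    | Missing icon  
Bad redirect   | Memory leak   
Slow page load | NULL          
Null pointer   | NULL          
Off by one     | Slow page load


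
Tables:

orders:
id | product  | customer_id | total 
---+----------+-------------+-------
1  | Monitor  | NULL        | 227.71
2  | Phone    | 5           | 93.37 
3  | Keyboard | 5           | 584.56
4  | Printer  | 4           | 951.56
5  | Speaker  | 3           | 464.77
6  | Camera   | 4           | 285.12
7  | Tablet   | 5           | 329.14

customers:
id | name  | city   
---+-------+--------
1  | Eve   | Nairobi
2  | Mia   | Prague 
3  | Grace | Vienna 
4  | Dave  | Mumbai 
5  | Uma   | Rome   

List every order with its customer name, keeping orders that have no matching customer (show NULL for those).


LEFT JOIN keeps every row from orders (the left table); where customer_id has no match in customers, the customer columns become NULL. Walk through each order:
  - order 1 (Monitor): customer_id=NULL, no match -> kept with NULL
  - order 2 (Phone): customer_id=5 -> matches Uma
  - order 3 (Keyboard): customer_id=5 -> matches Uma
  - order 4 (Printer): customer_id=4 -> matches Dave
  - order 5 (Speaker): customer_id=3 -> matches Grace
  - order 6 (Camera): customer_id=4 -> matches Dave
  - order 7 (Tablet): customer_id=5 -> matches Uma
All 7 rows appear; 1 has NULL customer.

SQL:
SELECT a.product, b.name AS customer
FROM orders a
LEFT JOIN customers b ON a.customer_id = b.id

Result:
product  | customer
---------+---------
Monitor  | NULL    
Phone    | Uma     
Keyboard | Uma     
Printer  | Dave    
Speaker  | Grace   
Camera   | Dave    
Tablet   | Uma     


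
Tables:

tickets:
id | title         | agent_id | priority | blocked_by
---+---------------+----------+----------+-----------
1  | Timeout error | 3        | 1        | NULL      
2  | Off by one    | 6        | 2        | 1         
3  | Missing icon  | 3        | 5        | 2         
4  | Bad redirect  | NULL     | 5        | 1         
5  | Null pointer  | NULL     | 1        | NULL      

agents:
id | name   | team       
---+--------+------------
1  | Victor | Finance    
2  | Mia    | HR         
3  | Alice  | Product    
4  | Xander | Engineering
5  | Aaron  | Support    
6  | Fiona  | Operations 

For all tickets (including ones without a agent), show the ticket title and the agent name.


LEFT JOIN keeps every row from tickets (the left table); where agent_id has no match in agents, the agent columns become NULL. Walk through each ticket:
  - ticket 1 (Timeout error): agent_id=3 -> matches Alice
  - ticket 2 (Off by one): agent_id=6 -> matches Fiona
  - ticket 3 (Missing icon): agent_id=3 -> matches Alice
  - ticket 4 (Bad redirect): agent_id=NULL, no match -> kept with NULL
  - ticket 5 (Null pointer): agent_id=NULL, no match -> kept with NULL
All 5 rows appear; 2 have NULL agent.

SQL:
SELECT a.title, b.name AS agent
FROM tickets a
LEFT JOIN agents b ON a.agent_id = b.id

Result:
title         | agent
--------------+------
Timeout error | Alice
Off by one    | Fiona
Missing icon  | Alice
Bad redirect  | NULL 
Null pointer  | NULL 


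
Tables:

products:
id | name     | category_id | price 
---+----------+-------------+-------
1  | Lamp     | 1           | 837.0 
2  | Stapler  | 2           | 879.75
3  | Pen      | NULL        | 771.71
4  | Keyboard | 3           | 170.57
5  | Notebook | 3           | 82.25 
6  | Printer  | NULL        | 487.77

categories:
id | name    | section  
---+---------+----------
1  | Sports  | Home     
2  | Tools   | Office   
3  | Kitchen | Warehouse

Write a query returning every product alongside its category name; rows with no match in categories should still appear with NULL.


LEFT JOIN keeps every row from products (the left table); where category_id has no match in categories, the category columns become NULL. Walk through each product:
  - product 1 (Lamp): category_id=1 -> matches Sports
  - product 2 (Stapler): category_id=2 -> matches Tools
  - product 3 (Pen): category_id=NULL, no match -> kept with NULL
  - product 4 (Keyboard): category_id=3 -> matches Kitchen
  - product 5 (Notebook): category_id=3 -> matches Kitchen
  - product 6 (Printer): category_id=NULL, no match -> kept with NULL
All 6 rows appear; 2 have NULL category.

SQL:
SELECT a.name, b.name AS category
FROM products a
LEFT JOIN categories b ON a.category_id = b.id

Result:
name     | category
---------+---------
Lamp     | Sports  
Stapler  | Tools   
Pen      | NULL    
Keyboard | Kitchen 
Notebook | Kitchen 
Printer  | NULL    


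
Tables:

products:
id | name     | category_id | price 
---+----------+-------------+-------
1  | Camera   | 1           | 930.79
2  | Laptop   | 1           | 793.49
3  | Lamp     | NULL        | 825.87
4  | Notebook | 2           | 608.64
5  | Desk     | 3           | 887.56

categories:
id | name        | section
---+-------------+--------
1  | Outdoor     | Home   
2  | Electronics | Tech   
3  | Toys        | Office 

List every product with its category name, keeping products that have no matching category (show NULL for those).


LEFT JOIN keeps every row from products (the left table); where category_id has no match in categories, the category columns become NULL. Walk through each product:
  - product 1 (Camera): category_id=1 -> matches Outdoor
  - product 2 (Laptop): category_id=1 -> matches Outdoor
  - product 3 (Lamp): category_id=NULL, no match -> kept with NULL
  - product 4 (Notebook): category_id=2 -> matches Electronics
  - product 5 (Desk): category_id=3 -> matches Toys
All 5 rows appear; 1 has NULL category.

SQL:
SELECT a.name, b.name AS category
FROM products a
LEFT JOIN categories b ON a.category_id = b.id

Result:
name     | category   
---------+------------
Camera   | Outdoor    
Laptop   | Outdoor    
Lamp     | NULL       
Notebook | Electronics
Desk     | Toys       


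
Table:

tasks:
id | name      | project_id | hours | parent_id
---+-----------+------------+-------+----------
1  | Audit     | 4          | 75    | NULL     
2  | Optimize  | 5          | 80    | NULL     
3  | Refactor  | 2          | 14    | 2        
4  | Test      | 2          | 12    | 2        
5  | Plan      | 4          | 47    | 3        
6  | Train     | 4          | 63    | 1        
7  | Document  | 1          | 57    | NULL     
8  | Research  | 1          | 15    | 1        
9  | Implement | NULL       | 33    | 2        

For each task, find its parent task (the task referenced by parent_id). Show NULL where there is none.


This is a self-join: tasks is joined to a second copy of itself, matching each row's parent_id to another row's id. Use LEFT JOIN so rows with parent_id=NULL are kept.
  - task 1 (Audit): parent_id=NULL -> NULL
  - task 2 (Optimize): parent_id=NULL -> NULL
  - task 3 (Refactor): parent_id=2 -> Optimize
  - task 4 (Test): parent_id=2 -> Optimize
  - task 5 (Plan): parent_id=3 -> Refactor
  - task 6 (Train): parent_id=1 -> Audit
  - task 7 (Document): parent_id=NULL -> NULL
  - task 8 (Research): parent_id=1 -> Audit
  - task 9 (Implement): parent_id=2 -> Optimize

SQL:
SELECT a.name AS item, b.name AS parent
FROM tasks a
LEFT JOIN tasks b ON a.parent_id = b.id

Result:
item      | parent  
----------+---------
Audit     | NULL    
Optimize  | NULL    
Refactor  | Optimize
Test      | Optimize
Plan      | Refactor
Train     | Audit   
Document  | NULL    
Research  | Audit   
Implement | Optimize


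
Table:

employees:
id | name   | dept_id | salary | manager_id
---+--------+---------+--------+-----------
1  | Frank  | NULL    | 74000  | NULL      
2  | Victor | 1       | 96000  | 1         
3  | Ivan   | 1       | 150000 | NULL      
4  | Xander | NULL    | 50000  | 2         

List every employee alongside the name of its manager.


This is a self-join: employees is joined to a second copy of itself, matching each row's manager_id to another row's id. Use LEFT JOIN so rows with manager_id=NULL are kept.
  - employee 1 (Frank): manager_id=NULL -> NULL
  - employee 2 (Victor): manager_id=1 -> Frank
  - employee 3 (Ivan): manager_id=NULL -> NULL
  - employee 4 (Xander): manager_id=2 -> Victor

SQL:
SELECT a.name AS item, b.name AS manager
FROM employees a
LEFT JOIN employees b ON a.manager_id = b.id

Result:
item   | manager
-------+--------
Frank  | NULL   
Victor | Frank  
Ivan   | NULL   
Xander | Victor 


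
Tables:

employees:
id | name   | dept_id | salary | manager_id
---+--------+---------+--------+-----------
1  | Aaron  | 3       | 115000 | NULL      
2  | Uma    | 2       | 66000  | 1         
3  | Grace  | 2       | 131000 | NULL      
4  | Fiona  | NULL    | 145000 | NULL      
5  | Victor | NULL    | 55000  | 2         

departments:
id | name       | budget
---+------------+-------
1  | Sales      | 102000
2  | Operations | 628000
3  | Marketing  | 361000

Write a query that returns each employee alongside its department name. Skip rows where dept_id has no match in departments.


INNER JOIN keeps only employees rows whose dept_id matches an id in departments. Walk through each employee:
  - employee 1 (Aaron): dept_id=3 -> matches Marketing
  - employee 2 (Uma): dept_id=2 -> matches Operations
  - employee 3 (Grace): dept_id=2 -> matches Operations
  - employee 4 (Fiona): dept_id=NULL, no match -> dropped
  - employee 5 (Victor): dept_id=NULL, no match -> dropped
So 2 of 5 rows are dropped.

SQL:
SELECT a.name, b.name AS department
FROM employees a
INNER JOIN departments b ON a.dept_id = b.id

Result:
name  | department
------+-----------
Aaron | Marketing 
Uma   | Operations
Grace | Operations


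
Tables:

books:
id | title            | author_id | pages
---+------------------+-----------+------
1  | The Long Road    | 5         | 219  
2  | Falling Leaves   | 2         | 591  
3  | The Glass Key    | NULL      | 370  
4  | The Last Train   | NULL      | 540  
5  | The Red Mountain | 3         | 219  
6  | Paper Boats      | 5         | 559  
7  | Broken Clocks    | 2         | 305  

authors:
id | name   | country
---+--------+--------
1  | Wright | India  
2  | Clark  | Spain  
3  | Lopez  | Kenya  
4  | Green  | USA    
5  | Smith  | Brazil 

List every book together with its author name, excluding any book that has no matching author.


INNER JOIN keeps only books rows whose author_id matches an id in authors. Walk through each book:
  - book 1 (The Long Road): author_id=5 -> matches Smith
  - book 2 (Falling Leaves): author_id=2 -> matches Clark
  - book 3 (The Glass Key): author_id=NULL, no match -> dropped
  - book 4 (The Last Train): author_id=NULL, no match -> dropped
  - book 5 (The Red Mountain): author_id=3 -> matches Lopez
  - book 6 (Paper Boats): author_id=5 -> matches Smith
  - book 7 (Broken Clocks): author_id=2 -> matches Clark
So 2 of 7 rows are dropped.

SQL:
SELECT a.title, b.name AS author
FROM books a
INNER JOIN authors b ON a.author_id = b.id

Result:
title            | author
-----------------+-------
The Long Road    | Smith 
Falling Leaves   | Clark 
The Red Mountain | Lopez 
Paper Boats      | Smith 
Broken Clocks    | Clark 


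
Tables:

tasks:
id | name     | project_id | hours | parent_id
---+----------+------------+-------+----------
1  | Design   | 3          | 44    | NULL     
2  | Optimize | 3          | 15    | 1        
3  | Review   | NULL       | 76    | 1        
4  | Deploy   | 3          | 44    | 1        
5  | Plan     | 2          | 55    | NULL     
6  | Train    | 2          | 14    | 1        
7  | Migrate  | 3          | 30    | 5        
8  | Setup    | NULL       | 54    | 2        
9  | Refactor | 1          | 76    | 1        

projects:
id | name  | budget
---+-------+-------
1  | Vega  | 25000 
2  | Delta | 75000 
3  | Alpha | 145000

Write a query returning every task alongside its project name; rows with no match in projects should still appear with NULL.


LEFT JOIN keeps every row from tasks (the left table); where project_id has no match in projects, the project columns become NULL. Walk through each task:
  - task 1 (Design): project_id=3 -> matches Alpha
  - task 2 (Optimize): project_id=3 -> matches Alpha
  - task 3 (Review): project_id=NULL, no match -> kept with NULL
  - task 4 (Deploy): project_id=3 -> matches Alpha
  - task 5 (Plan): project_id=2 -> matches Delta
  - task 6 (Train): project_id=2 -> matches Delta
  - task 7 (Migrate): project_id=3 -> matches Alpha
  - task 8 (Setup): project_id=NULL, no match -> kept with NULL
  - task 9 (Refactor): project_id=1 -> matches Vega
All 9 rows appear; 2 have NULL project.

SQL:
SELECT a.name, b.name AS project
FROM tasks a
LEFT JOIN projects b ON a.project_id = b.id

Result:
name     | project
---------+--------
Design   | Alpha  
Optimize | Alpha  
Review   | NULL   
Deploy   | Alpha  
Plan     | Delta  
Train    | Delta  
Migrate  | Alpha  
Setup    | NULL   
Refactor | Vega   


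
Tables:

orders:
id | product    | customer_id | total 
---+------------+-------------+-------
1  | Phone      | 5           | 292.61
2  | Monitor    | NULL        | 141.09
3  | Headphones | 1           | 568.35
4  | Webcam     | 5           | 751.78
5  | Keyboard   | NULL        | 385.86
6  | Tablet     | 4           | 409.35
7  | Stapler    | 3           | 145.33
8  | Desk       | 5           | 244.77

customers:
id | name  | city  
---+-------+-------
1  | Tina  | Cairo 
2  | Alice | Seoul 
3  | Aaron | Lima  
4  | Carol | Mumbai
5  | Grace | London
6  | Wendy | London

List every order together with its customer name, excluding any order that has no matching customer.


INNER JOIN keeps only orders rows whose customer_id matches an id in customers. Walk through each order:
  - order 1 (Phone): customer_id=5 -> matches Grace
  - order 2 (Monitor): customer_id=NULL, no match -> dropped
  - order 3 (Headphones): customer_id=1 -> matches Tina
  - order 4 (Webcam): customer_id=5 -> matches Grace
  - order 5 (Keyboard): customer_id=NULL, no match -> dropped
  - order 6 (Tablet): customer_id=4 -> matches Carol
  - order 7 (Stapler): customer_id=3 -> matches Aaron
  - order 8 (Desk): customer_id=5 -> matches Grace
So 2 of 8 rows are dropped.

SQL:
SELECT a.product, b.name AS customer
FROM orders a
INNER JOIN customers b ON a.customer_id = b.id

Result:
product    | customer
-----------+---------
Phone      | Grace   
Headphones | Tina    
Webcam     | Grace   
Tablet     | Carol   
Stapler    | Aaron   
Desk       | Grace   


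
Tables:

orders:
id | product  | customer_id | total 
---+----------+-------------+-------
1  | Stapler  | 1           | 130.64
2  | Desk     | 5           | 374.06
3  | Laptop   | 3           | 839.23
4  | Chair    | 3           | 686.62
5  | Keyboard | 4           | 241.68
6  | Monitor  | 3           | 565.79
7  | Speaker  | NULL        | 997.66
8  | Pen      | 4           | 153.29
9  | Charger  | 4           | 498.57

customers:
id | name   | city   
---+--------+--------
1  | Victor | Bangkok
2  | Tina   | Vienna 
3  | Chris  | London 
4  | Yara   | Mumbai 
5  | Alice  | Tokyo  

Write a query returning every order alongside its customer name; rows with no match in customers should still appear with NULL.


LEFT JOIN keeps every row from orders (the left table); where customer_id has no match in customers, the customer columns become NULL. Walk through each order:
  - order 1 (Stapler): customer_id=1 -> matches Victor
  - order 2 (Desk): customer_id=5 -> matches Alice
  - order 3 (Laptop): customer_id=3 -> matches Chris
  - order 4 (Chair): customer_id=3 -> matches Chris
  - order 5 (Keyboard): customer_id=4 -> matches Yara
  - order 6 (Monitor): customer_id=3 -> matches Chris
  - order 7 (Speaker): customer_id=NULL, no match -> kept with NULL
  - order 8 (Pen): customer_id=4 -> matches Yara
  - order 9 (Charger): customer_id=4 -> matches Yara
All 9 rows appear; 1 has NULL customer.

SQL:
SELECT a.product, b.name AS customer
FROM orders a
LEFT JOIN customers b ON a.customer_id = b.id

Result:
product  | customer
---------+---------
Stapler  | Victor  
Desk     | Alice   
Laptop   | Chris   
Chair    | Chris   
Keyboard | Yara    
Monitor  | Chris   
Speaker  | NULL    
Pen      | Yara    
Charger  | Yara    


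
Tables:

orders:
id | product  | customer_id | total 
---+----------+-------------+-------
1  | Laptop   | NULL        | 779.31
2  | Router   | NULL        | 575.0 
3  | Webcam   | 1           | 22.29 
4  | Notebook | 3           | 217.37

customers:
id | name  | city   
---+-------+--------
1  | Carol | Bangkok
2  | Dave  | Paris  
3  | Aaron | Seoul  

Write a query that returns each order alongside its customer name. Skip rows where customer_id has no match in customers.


INNER JOIN keeps only orders rows whose customer_id matches an id in customers. Walk through each order:
  - order 1 (Laptop): customer_id=NULL, no match -> dropped
  - order 2 (Router): customer_id=NULL, no match -> dropped
  - order 3 (Webcam): customer_id=1 -> matches Carol
  - order 4 (Notebook): customer_id=3 -> matches Aaron
So 2 of 4 rows are dropped.

SQL:
SELECT a.product, b.name AS customer
FROM orders a
INNER JOIN customers b ON a.customer_id = b.id

Result:
product  | customer
---------+---------
Webcam   | Carol   
Notebook | Aaron   


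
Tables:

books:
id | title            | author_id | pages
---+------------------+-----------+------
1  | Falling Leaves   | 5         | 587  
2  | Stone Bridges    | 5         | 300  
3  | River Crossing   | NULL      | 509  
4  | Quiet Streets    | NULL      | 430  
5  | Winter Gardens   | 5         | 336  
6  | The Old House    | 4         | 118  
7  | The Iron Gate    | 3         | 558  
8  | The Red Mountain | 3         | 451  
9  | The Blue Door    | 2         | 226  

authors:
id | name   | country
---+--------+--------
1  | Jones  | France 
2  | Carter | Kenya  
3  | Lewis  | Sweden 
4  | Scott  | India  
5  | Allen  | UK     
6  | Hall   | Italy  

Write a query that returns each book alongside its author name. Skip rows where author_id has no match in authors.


INNER JOIN keeps only books rows whose author_id matches an id in authors. Walk through each book:
  - book 1 (Falling Leaves): author_id=5 -> matches Allen
  - book 2 (Stone Bridges): author_id=5 -> matches Allen
  - book 3 (River Crossing): author_id=NULL, no match -> dropped
  - book 4 (Quiet Streets): author_id=NULL, no match -> dropped
  - book 5 (Winter Gardens): author_id=5 -> matches Allen
  - book 6 (The Old House): author_id=4 -> matches Scott
  - book 7 (The Iron Gate): author_id=3 -> matches Lewis
  - book 8 (The Red Mountain): author_id=3 -> matches Lewis
  - book 9 (The Blue Door): author_id=2 -> matches Carter
So 2 of 9 rows are dropped.

SQL:
SELECT a.title, b.name AS author
FROM books a
INNER JOIN authors b ON a.author_id = b.id

Result:
title            | author
-----------------+-------
Falling Leaves   | Allen 
Stone Bridges    | Allen 
Winter Gardens   | Allen 
The Old House    | Scott 
The Iron Gate    | Lewis 
The Red Mountain | Lewis 
The Blue Door    | Carter


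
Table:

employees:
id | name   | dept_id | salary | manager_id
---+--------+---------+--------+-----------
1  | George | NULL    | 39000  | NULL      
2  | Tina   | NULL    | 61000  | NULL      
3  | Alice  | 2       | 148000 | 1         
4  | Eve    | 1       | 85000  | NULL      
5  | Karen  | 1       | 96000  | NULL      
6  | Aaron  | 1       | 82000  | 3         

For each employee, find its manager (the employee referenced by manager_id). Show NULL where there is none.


This is a self-join: employees is joined to a second copy of itself, matching each row's manager_id to another row's id. Use LEFT JOIN so rows with manager_id=NULL are kept.
  - employee 1 (George): manager_id=NULL -> NULL
  - employee 2 (Tina): manager_id=NULL -> NULL
  - employee 3 (Alice): manager_id=1 -> George
  - employee 4 (Eve): manager_id=NULL -> NULL
  - employee 5 (Karen): manager_id=NULL -> NULL
  - employee 6 (Aaron): manager_id=3 -> Alice

SQL:
SELECT a.name AS item, b.name AS manager
FROM employees a
LEFT JOIN employees b ON a.manager_id = b.id

Result:
item   | manager
-------+--------
George | NULL   
Tina   | NULL   
Alice  | George 
Eve    | NULL   
Karen  | NULL   
Aaron  | Alice  


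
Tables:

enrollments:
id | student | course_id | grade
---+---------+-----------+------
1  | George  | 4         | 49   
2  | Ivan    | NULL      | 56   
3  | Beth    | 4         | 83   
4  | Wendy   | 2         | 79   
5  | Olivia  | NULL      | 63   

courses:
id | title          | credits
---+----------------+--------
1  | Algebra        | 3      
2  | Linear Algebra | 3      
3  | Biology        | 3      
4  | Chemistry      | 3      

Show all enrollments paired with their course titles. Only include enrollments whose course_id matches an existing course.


INNER JOIN keeps only enrollments rows whose course_id matches an id in courses. Walk through each enrollment:
  - enrollment 1 (George): course_id=4 -> matches Chemistry
  - enrollment 2 (Ivan): course_id=NULL, no match -> dropped
  - enrollment 3 (Beth): course_id=4 -> matches Chemistry
  - enrollment 4 (Wendy): course_id=2 -> matches Linear Algebra
  - enrollment 5 (Olivia): course_id=NULL, no match -> dropped
So 2 of 5 rows are dropped.

SQL:
SELECT a.student, b.title AS course
FROM enrollments a
INNER JOIN courses b ON a.course_id = b.id

Result:
student | course        
--------+---------------
George  | Chemistry     
Beth    | Chemistry     
Wendy   | Linear Algebra


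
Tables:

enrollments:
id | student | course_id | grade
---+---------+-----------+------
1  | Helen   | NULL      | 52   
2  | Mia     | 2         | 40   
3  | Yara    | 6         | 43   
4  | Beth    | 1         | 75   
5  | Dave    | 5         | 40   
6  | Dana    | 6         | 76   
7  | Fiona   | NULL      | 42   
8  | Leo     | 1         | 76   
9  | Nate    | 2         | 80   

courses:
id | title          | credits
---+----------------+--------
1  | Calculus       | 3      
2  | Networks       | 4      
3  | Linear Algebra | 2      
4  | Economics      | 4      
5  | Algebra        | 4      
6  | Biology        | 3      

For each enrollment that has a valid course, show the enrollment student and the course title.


INNER JOIN keeps only enrollments rows whose course_id matches an id in courses. Walk through each enrollment:
  - enrollment 1 (Helen): course_id=NULL, no match -> dropped
  - enrollment 2 (Mia): course_id=2 -> matches Networks
  - enrollment 3 (Yara): course_id=6 -> matches Biology
  - enrollment 4 (Beth): course_id=1 -> matches Calculus
  - enrollment 5 (Dave): course_id=5 -> matches Algebra
  - enrollment 6 (Dana): course_id=6 -> matches Biology
  - enrollment 7 (Fiona): course_id=NULL, no match -> dropped
  - enrollment 8 (Leo): course_id=1 -> matches Calculus
  - enrollment 9 (Nate): course_id=2 -> matches Networks
So 2 of 9 rows are dropped.

SQL:
SELECT a.student, b.title AS course
FROM enrollments a
INNER JOIN courses b ON a.course_id = b.id

Result:
student | course  
--------+---------
Mia     | Networks
Yara    | Biology 
Beth    | Calculus
Dave    | Algebra 
Dana    | Biology 
Leo     | Calculus
Nate    | Networks


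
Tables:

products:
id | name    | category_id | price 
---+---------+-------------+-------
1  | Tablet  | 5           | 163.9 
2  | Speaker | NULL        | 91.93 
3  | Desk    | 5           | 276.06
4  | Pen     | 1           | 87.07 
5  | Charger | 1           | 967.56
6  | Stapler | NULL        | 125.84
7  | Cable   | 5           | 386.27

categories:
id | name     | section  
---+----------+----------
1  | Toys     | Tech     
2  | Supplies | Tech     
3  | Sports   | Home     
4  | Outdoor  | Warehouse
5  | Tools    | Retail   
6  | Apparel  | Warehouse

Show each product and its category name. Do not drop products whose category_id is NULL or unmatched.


LEFT JOIN keeps every row from products (the left table); where category_id has no match in categories, the category columns become NULL. Walk through each product:
  - product 1 (Tablet): category_id=5 -> matches Tools
  - product 2 (Speaker): category_id=NULL, no match -> kept with NULL
  - product 3 (Desk): category_id=5 -> matches Tools
  - product 4 (Pen): category_id=1 -> matches Toys
  - product 5 (Charger): category_id=1 -> matches Toys
  - product 6 (Stapler): category_id=NULL, no match -> kept with NULL
  - product 7 (Cable): category_id=5 -> matches Tools
All 7 rows appear; 2 have NULL category.

SQL:
SELECT a.name, b.name AS category
FROM products a
LEFT JOIN categories b ON a.category_id = b.id

Result:
name    | category
--------+---------
Tablet  | Tools   
Speaker | NULL    
Desk    | Tools   
Pen     | Toys    
Charger | Toys    
Stapler | NULL    
Cable   | Tools   


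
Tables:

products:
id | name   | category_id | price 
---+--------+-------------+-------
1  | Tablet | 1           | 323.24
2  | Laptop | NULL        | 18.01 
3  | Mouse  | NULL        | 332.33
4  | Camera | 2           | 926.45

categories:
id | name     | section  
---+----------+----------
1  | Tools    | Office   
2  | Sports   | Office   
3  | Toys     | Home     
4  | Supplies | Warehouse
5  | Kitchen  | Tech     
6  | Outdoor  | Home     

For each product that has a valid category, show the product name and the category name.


INNER JOIN keeps only products rows whose category_id matches an id in categories. Walk through each product:
  - product 1 (Tablet): category_id=1 -> matches Tools
  - product 2 (Laptop): category_id=NULL, no match -> dropped
  - product 3 (Mouse): category_id=NULL, no match -> dropped
  - product 4 (Camera): category_id=2 -> matches Sports
So 2 of 4 rows are dropped.

SQL:
SELECT a.name, b.name AS category
FROM products a
INNER JOIN categories b ON a.category_id = b.id

Result:
name   | category
-------+---------
Tablet | Tools   
Camera | Sports  


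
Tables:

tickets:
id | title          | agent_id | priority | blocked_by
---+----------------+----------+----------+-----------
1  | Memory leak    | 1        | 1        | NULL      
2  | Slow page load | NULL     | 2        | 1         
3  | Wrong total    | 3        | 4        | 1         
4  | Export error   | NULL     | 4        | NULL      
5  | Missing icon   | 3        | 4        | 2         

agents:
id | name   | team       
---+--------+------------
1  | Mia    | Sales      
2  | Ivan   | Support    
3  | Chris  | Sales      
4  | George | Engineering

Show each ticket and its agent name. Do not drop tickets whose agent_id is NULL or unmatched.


LEFT JOIN keeps every row from tickets (the left table); where agent_id has no match in agents, the agent columns become NULL. Walk through each ticket:
  - ticket 1 (Memory leak): agent_id=1 -> matches Mia
  - ticket 2 (Slow page load): agent_id=NULL, no match -> kept with NULL
  - ticket 3 (Wrong total): agent_id=3 -> matches Chris
  - ticket 4 (Export error): agent_id=NULL, no match -> kept with NULL
  - ticket 5 (Missing icon): agent_id=3 -> matches Chris
All 5 rows appear; 2 have NULL agent.

SQL:
SELECT a.title, b.name AS agent
FROM tickets a
LEFT JOIN agents b ON a.agent_id = b.id

Result:
title          | agent
---------------+------
Memory leak    | Mia  
Slow page load | NULL 
Wrong total    | Chris
Export error   | NULL 
Missing icon   | Chris


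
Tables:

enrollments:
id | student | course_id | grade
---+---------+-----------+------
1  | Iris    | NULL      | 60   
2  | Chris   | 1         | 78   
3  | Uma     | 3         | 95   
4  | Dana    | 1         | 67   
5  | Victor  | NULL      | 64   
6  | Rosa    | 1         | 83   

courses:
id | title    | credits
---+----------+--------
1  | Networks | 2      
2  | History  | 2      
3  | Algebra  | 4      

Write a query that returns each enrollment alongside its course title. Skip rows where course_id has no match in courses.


INNER JOIN keeps only enrollments rows whose course_id matches an id in courses. Walk through each enrollment:
  - enrollment 1 (Iris): course_id=NULL, no match -> dropped
  - enrollment 2 (Chris): course_id=1 -> matches Networks
  - enrollment 3 (Uma): course_id=3 -> matches Algebra
  - enrollment 4 (Dana): course_id=1 -> matches Networks
  - enrollment 5 (Victor): course_id=NULL, no match -> dropped
  - enrollment 6 (Rosa): course_id=1 -> matches Networks
So 2 of 6 rows are dropped.

SQL:
SELECT a.student, b.title AS course
FROM enrollments a
INNER JOIN courses b ON a.course_id = b.id

Result:
student | course  
--------+---------
Chris   | Networks
Uma     | Algebra 
Dana    | Networks
Rosa    | Networks
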